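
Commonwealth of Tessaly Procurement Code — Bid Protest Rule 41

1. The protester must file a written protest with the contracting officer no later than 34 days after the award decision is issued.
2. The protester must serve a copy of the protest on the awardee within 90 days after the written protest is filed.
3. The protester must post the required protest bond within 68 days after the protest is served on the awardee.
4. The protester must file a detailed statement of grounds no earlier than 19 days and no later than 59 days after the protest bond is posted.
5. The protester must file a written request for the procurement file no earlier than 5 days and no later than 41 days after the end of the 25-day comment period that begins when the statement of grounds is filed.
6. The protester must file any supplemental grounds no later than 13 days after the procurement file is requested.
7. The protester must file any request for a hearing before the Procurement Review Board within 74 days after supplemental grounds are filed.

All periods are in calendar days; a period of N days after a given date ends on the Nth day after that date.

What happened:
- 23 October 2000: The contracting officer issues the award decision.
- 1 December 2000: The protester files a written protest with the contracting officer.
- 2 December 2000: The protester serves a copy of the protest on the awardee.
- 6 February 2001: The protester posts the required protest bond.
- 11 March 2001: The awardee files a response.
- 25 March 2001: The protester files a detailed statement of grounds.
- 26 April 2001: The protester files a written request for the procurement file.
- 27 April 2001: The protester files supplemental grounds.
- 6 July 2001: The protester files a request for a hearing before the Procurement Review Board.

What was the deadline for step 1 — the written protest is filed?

26 November 2000

Step 1 runs from 23 October 2000, when the award decision is issued. 34 days after 23 October 2000 is 26 November 2000.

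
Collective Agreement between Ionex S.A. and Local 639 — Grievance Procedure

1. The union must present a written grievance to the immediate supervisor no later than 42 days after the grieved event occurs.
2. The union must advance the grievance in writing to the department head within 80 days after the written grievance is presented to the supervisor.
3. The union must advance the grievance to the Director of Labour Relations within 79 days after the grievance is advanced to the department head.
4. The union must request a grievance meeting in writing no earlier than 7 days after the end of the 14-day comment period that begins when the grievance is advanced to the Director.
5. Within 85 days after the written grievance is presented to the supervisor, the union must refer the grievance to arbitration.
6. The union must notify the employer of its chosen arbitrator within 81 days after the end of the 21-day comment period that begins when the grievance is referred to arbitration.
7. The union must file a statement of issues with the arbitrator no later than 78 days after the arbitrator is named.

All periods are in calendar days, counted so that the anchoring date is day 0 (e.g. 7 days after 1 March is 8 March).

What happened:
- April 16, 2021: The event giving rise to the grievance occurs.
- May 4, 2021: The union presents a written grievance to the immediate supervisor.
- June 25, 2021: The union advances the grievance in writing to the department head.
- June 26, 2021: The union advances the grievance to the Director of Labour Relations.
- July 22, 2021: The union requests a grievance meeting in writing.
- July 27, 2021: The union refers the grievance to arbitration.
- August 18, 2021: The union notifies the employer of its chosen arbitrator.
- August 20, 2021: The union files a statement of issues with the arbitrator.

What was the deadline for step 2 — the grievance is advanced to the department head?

July 23, 2021

Step 2 runs from May 4, 2021, when the written grievance is presented to the supervisor. 80 days after May 4, 2021 is July 23, 2021.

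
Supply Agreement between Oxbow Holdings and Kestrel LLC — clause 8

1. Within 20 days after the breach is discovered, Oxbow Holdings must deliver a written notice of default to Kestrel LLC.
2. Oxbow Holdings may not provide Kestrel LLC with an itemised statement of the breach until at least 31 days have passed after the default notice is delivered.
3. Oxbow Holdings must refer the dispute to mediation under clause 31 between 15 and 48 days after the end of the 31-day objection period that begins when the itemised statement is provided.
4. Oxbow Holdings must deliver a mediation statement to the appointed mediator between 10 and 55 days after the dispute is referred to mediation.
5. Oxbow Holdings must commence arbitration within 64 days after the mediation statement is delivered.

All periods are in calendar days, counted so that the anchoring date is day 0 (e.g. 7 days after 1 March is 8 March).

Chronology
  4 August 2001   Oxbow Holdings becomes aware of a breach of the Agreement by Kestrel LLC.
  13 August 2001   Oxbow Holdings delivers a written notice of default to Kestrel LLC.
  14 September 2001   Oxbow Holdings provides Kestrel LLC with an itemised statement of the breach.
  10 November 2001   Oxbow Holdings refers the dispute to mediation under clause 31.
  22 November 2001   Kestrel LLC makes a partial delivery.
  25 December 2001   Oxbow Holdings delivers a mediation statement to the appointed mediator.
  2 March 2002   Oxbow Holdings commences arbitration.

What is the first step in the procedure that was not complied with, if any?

Step 1: 20 days after 4 August 2001 (when the breach is discovered) is 24 August 2001; 13 August 2001 is within that limit.
Step 2: the earliest permitted date is 31 days after 13 August 2001 (when the default notice is delivered), i.e. 13 September 2001; done 14 September 2001, after the minimum wait.
Step 3: the window is 15–48 days after 15 October 2001 (end of the 31-day objection period, which began when the itemised statement is provided on 14 September 2001), so 30 October 2001 through 2 December 2001; done 10 November 2001 — within the window.
Step 4: the window is 10–55 days after 10 November 2001 (when the dispute is referred to mediation), so 20 November 2001 through 4 January 2002; done 25 December 2001, which is between those dates.
Step 5: 64 days after 25 December 2001 (when the mediation statement is delivered) is 27 February 2002; not done until 2 March 2002, 3 days after the deadline.
No need to go further; step 5 was not satisfied.

Step 5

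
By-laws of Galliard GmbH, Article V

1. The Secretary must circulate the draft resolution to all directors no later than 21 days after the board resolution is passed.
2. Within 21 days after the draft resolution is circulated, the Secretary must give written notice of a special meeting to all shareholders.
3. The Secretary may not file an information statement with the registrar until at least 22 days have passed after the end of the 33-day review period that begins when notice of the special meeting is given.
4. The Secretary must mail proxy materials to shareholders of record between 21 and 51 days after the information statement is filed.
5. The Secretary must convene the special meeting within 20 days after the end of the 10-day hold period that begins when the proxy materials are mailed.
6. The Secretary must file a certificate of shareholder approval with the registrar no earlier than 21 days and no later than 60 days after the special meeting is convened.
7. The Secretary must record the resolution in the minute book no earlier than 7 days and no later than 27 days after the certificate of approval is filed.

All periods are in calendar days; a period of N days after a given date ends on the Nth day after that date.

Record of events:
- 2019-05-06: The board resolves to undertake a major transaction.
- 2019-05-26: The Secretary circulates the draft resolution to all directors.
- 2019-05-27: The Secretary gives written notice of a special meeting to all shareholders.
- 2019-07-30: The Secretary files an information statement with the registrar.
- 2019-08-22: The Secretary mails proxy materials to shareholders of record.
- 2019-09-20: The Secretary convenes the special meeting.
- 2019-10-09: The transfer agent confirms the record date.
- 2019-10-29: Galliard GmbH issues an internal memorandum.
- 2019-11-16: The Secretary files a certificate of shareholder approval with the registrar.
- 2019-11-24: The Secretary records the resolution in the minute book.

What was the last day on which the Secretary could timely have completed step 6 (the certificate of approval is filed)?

Step 6 runs from 2019-09-20, when the special meeting is convened. The window is 21–60 days after 2019-09-20; it closes on 2019-11-19.

2019-11-19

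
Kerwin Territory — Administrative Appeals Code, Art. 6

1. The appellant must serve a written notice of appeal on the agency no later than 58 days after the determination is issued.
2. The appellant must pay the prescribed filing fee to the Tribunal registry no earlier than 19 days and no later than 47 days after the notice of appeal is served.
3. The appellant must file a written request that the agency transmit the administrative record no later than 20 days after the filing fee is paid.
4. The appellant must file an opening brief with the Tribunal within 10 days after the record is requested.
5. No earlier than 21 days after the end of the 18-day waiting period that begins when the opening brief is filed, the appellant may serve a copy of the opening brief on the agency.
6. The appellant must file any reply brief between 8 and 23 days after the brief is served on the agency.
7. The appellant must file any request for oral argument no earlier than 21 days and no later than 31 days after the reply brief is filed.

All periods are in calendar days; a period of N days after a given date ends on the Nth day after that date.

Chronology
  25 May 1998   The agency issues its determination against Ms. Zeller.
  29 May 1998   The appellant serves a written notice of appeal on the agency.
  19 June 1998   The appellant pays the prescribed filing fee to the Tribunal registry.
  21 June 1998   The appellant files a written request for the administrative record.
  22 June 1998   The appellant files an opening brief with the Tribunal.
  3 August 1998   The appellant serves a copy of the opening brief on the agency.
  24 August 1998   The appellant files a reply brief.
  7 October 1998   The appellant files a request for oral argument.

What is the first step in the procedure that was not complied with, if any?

Step 7

Step 1 — counting 58 days from 25 May 1998 (when the determination is issued) gives a deadline of 22 July 1998; completed 29 May 1998, before the deadline.
Step 2 — 19 and 47 days from 29 May 1998 (when the notice of appeal is served) are 17 June 1998 and 15 July 1998 respectively; done 19 June 1998 — within the window.
Step 3 — counting 20 days from 19 June 1998 (when the filing fee is paid) gives a deadline of 9 July 1998; completed 21 June 1998, before the deadline.
Step 4 — counting 10 days from 21 June 1998 (when the record is requested) gives a deadline of 1 July 1998; completed 22 June 1998, before the deadline.
Step 5 — must wait 21 days from 10 July 1998 (end of the 18-day waiting period, which began when the opening brief is filed on 22 June 1998), so not before 31 July 1998; 3 August 1998 is on or after that date.
Step 6 — 8 and 23 days from 3 August 1998 (when the brief is served on the agency) are 11 August 1998 and 26 August 1998 respectively; done 24 August 1998 — within the window.
Step 7 — 21 and 31 days from 24 August 1998 (when the reply brief is filed) are 14 September 1998 and 24 September 1998 respectively; done 7 October 1998 — 13 days after the window closed.
The procedure was therefore not followed at step 7.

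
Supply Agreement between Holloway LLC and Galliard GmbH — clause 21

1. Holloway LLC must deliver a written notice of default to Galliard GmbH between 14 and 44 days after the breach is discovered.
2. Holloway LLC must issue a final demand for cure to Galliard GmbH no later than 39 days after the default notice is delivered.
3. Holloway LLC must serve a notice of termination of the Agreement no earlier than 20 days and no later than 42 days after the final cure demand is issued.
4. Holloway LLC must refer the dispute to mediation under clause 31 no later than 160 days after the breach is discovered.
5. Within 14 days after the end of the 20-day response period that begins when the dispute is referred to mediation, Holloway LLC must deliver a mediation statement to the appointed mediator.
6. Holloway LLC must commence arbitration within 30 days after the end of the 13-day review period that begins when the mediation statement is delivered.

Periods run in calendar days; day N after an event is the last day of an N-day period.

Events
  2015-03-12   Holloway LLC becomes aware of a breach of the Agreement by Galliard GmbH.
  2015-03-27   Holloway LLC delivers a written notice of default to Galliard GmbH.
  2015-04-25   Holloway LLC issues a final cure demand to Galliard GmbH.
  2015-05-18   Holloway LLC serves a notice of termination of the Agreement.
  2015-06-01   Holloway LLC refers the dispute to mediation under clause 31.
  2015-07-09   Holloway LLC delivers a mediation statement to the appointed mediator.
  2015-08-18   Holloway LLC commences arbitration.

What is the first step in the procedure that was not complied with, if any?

(1) the permitted window runs from 2015-03-12 + 14 = 2015-03-26 to 2015-03-12 + 44 = 2015-04-25; 2015-03-27 falls inside that range.
(2) due by 2015-03-27 + 39 days = 2015-05-05; 2015-04-25 is within that limit.
(3) the permitted window runs from 2015-04-25 + 20 = 2015-05-15 to 2015-04-25 + 42 = 2015-06-06; done 2015-05-18 — within the window.
(4) due by 2015-03-12 + 160 days = 2015-08-19; completed 2015-06-01, before the deadline.
(5) due by 2015-06-21 + 14 days = 2015-07-05; 2015-07-09 misses that deadline by 4 days.

Step 5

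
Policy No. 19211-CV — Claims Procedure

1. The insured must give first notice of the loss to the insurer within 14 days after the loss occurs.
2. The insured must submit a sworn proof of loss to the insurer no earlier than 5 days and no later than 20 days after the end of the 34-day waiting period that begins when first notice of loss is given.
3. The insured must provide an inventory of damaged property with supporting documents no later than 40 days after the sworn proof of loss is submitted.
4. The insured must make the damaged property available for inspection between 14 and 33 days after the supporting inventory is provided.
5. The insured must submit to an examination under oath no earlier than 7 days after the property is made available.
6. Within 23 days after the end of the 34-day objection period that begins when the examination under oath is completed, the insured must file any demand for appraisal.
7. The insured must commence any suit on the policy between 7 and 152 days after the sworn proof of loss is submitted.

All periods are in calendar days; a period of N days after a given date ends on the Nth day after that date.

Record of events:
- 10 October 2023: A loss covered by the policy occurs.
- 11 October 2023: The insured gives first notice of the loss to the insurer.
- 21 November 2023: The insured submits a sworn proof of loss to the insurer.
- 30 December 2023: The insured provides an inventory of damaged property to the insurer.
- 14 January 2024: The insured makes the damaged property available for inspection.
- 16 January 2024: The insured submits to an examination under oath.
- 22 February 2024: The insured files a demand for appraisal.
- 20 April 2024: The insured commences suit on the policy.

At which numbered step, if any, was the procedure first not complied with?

Step 5

Step 1 — counting 14 days from 10 October 2023 (when the loss occurs) gives a deadline of 24 October 2023; 11 October 2023 is within that limit.
Step 2 — 5 and 20 days from 14 November 2023 (end of the 34-day waiting period, which began when first notice of loss is given on 11 October 2023) are 19 November 2023 and 4 December 2023 respectively; done 21 November 2023 — within the window.
Step 3 — counting 40 days from 21 November 2023 (when the sworn proof of loss is submitted) gives a deadline of 31 December 2023; completed 30 December 2023, before the deadline.
Step 4 — 14 and 33 days from 30 December 2023 (when the supporting inventory is provided) are 13 January 2024 and 1 February 2024 respectively; 14 January 2024 falls inside that range.
Step 5 — must wait 7 days from 14 January 2024 (when the property is made available), so not before 21 January 2024; done 16 January 2024 — 5 days too early.
The analysis stops there.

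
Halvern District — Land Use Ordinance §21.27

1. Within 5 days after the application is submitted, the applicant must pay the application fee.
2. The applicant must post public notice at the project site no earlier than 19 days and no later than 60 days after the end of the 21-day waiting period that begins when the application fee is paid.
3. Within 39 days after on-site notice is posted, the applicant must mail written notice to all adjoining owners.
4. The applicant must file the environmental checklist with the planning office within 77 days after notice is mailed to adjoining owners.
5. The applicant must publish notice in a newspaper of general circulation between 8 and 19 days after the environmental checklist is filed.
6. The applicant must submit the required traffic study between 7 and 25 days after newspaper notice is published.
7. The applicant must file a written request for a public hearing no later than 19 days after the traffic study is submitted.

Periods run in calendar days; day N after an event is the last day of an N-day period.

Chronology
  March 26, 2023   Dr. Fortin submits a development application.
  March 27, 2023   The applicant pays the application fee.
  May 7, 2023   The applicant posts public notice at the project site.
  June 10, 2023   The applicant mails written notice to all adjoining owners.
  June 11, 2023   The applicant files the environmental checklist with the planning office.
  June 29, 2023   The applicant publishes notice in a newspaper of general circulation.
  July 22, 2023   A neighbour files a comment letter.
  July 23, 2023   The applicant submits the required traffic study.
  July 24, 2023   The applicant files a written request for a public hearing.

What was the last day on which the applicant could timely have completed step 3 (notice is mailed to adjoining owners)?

Step 3 runs from May 7, 2023, when on-site notice is posted. 39 days after May 7, 2023 is June 15, 2023.

June 15, 2023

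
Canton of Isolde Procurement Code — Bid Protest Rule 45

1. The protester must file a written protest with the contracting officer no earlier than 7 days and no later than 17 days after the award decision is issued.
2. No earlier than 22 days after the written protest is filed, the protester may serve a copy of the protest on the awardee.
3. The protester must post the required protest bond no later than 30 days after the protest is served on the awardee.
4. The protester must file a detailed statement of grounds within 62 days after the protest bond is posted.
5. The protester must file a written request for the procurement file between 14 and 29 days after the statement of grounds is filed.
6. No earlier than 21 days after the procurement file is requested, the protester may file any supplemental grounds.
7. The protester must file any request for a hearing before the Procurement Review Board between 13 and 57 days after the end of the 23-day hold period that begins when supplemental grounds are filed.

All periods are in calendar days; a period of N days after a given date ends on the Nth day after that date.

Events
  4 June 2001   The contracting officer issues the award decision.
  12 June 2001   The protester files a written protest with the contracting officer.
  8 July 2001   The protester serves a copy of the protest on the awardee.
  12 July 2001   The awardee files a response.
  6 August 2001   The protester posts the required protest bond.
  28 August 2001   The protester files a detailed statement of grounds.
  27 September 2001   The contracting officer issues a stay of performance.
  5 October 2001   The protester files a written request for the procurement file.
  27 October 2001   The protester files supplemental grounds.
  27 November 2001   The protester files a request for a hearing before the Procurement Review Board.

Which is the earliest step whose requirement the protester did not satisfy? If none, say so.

Step 5

Step 1 — 7 and 17 days from 4 June 2001 (when the award decision is issued) are 11 June 2001 and 21 June 2001 respectively; 12 June 2001 falls inside that range.
Step 2 — must wait 22 days from 12 June 2001 (when the written protest is filed), so not before 4 July 2001; 8 July 2001 is on or after that date.
Step 3 — counting 30 days from 8 July 2001 (when the protest is served on the awardee) gives a deadline of 7 August 2001; completed 6 August 2001, before the deadline.
Step 4 — counting 62 days from 6 August 2001 (when the protest bond is posted) gives a deadline of 7 October 2001; completed 28 August 2001, before the deadline.
Step 5 — 14 and 29 days from 28 August 2001 (when the statement of grounds is filed) are 11 September 2001 and 26 September 2001 respectively; 5 October 2001 is 9 days past the end of the window.
That is the first point of non-compliance.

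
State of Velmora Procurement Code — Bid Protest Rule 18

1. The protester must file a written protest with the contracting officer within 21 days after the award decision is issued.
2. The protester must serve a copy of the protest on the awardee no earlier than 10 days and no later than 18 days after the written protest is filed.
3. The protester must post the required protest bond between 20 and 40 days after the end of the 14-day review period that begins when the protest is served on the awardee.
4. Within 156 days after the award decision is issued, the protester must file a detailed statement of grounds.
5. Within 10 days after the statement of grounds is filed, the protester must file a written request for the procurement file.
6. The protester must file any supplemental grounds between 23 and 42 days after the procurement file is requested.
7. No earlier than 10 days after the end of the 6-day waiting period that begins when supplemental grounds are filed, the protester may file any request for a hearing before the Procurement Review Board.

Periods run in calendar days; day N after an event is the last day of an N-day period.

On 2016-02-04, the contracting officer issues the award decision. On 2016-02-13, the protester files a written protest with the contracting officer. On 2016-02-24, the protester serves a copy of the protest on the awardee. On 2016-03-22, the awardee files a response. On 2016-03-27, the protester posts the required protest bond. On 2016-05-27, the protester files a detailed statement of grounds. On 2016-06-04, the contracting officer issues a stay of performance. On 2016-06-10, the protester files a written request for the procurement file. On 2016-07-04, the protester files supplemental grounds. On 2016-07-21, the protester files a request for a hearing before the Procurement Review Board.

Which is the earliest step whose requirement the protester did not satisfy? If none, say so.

(1) due by 2016-02-04 + 21 days = 2016-02-25; completed 2016-02-13, before the deadline.
(2) the permitted window runs from 2016-02-13 + 10 = 2016-02-23 to 2016-02-13 + 18 = 2016-03-02; done 2016-02-24, which is between those dates.
(3) the permitted window runs from 2016-03-09 + 20 = 2016-03-29 to 2016-03-09 + 40 = 2016-04-18; 2016-03-27 is 2 days too early.

Step 3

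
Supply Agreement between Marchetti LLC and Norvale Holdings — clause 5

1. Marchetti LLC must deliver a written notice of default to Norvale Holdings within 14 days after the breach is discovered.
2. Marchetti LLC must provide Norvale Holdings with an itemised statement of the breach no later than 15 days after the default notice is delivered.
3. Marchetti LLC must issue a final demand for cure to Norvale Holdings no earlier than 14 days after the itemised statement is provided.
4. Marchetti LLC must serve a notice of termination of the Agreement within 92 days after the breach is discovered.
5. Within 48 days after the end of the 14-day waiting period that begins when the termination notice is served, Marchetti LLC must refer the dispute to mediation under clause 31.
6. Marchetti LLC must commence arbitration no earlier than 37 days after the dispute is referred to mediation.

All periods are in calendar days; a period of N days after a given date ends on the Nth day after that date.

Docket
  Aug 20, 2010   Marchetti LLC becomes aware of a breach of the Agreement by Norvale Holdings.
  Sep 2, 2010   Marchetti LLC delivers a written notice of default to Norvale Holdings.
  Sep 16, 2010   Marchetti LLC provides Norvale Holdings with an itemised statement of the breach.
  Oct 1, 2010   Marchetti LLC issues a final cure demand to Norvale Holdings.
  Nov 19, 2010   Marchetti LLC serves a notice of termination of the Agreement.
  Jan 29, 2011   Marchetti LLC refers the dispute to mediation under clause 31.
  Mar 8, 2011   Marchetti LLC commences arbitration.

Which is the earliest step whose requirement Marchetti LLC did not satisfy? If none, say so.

Step 5

Step 1: 14 days after Aug 20, 2010 (when the breach is discovered) is Sep 3, 2010; completed Sep 2, 2010, before the deadline.
Step 2: 15 days after Sep 2, 2010 (when the default notice is delivered) is Sep 17, 2010; Sep 16, 2010 is within that limit.
Step 3: the earliest permitted date is 14 days after Sep 16, 2010 (when the itemised statement is provided), i.e. Sep 30, 2010; done Oct 1, 2010, after the minimum wait.
Step 4: 92 days after Aug 20, 2010 (when the breach is discovered) is Nov 20, 2010; done Nov 19, 2010 — timely.
Step 5: 48 days after Dec 3, 2010 (end of the 14-day waiting period, which began when the termination notice is served on Nov 19, 2010) is Jan 20, 2011; done Jan 29, 2011 — 9 days late.
Later steps need not be reached.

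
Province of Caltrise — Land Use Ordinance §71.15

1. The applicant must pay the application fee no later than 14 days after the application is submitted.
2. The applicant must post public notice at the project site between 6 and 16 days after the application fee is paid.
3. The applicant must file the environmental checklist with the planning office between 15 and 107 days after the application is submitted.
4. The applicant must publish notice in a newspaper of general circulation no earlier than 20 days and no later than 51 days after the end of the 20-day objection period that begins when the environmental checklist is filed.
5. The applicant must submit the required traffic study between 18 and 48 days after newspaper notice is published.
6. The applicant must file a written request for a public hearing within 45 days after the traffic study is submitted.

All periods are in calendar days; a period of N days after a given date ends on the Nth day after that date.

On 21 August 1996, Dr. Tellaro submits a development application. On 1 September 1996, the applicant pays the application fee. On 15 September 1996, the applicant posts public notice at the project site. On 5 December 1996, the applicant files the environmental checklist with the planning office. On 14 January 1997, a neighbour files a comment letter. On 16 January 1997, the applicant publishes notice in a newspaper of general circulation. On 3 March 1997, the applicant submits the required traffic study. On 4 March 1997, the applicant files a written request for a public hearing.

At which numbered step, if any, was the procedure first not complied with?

Step 1 — counting 14 days from 21 August 1996 (when the application is submitted) gives a deadline of 4 September 1996; done 1 September 1996 — timely.
Step 2 — 6 and 16 days from 1 September 1996 (when the application fee is paid) are 7 September 1996 and 17 September 1996 respectively; 15 September 1996 falls inside that range.
Step 3 — 15 and 107 days from 21 August 1996 (when the application is submitted) are 5 September 1996 and 6 December 1996 respectively; done 5 December 1996 — within the window.
Step 4 — 20 and 51 days from 25 December 1996 (end of the 20-day objection period, which began when the environmental checklist is filed on 5 December 1996) are 14 January 1997 and 14 February 1997 respectively; done 16 January 1997, which is between those dates.
Step 5 — 18 and 48 days from 16 January 1997 (when newspaper notice is published) are 3 February 1997 and 5 March 1997 respectively; done 3 March 1997 — within the window.
Step 6 — counting 45 days from 3 March 1997 (when the traffic study is submitted) gives a deadline of 17 April 1997; done 4 March 1997 — timely.

None — every step was satisfied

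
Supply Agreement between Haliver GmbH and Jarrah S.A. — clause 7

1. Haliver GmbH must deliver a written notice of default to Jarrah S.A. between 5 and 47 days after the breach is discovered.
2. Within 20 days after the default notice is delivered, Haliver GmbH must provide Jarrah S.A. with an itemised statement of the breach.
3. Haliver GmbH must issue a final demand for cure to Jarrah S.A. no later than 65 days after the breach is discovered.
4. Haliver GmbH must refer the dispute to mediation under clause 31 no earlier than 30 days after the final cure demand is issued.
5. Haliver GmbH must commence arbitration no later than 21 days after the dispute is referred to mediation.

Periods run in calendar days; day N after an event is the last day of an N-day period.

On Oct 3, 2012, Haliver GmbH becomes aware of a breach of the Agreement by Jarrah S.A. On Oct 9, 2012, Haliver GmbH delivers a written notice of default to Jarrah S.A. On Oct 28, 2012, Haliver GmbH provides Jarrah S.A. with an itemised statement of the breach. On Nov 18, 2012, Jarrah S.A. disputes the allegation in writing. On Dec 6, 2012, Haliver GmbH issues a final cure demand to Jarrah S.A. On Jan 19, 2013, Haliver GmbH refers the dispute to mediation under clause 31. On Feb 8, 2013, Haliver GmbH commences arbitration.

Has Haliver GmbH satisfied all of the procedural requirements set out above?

Step 1: the window is 5–47 days after Oct 3, 2012 (when the breach is discovered), so Oct 8, 2012 through Nov 19, 2012; Oct 9, 2012 falls inside that range.
Step 2: 20 days after Oct 9, 2012 (when the default notice is delivered) is Oct 29, 2012; done Oct 28, 2012 — timely.
Step 3: 65 days after Oct 3, 2012 (when the breach is discovered) is Dec 7, 2012; done Dec 6, 2012 — timely.
Step 4: the earliest permitted date is 30 days after Dec 6, 2012 (when the final cure demand is issued), i.e. Jan 5, 2013; Jan 19, 2013 is on or after that date.
Step 5: 21 days after Jan 19, 2013 (when the dispute is referred to mediation) is Feb 9, 2013; Feb 8, 2013 is within that limit.

Yes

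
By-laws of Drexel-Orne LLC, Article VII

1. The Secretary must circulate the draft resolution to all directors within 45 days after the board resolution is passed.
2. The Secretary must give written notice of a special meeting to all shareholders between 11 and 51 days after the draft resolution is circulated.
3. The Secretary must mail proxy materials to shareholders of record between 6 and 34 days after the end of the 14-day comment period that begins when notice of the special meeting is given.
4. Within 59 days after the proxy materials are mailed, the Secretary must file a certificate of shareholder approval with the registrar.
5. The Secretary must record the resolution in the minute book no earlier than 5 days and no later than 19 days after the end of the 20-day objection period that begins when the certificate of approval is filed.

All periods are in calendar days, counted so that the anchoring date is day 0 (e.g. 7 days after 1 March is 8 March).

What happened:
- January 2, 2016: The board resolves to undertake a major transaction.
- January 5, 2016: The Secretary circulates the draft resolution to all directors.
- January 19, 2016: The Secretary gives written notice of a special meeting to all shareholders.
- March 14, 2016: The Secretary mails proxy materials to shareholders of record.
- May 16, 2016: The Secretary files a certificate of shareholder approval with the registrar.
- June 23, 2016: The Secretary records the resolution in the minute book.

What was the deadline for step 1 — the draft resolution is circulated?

February 16, 2016

Step 1 runs from January 2, 2016, when the board resolution is passed. 45 days after January 2, 2016 is February 16, 2016.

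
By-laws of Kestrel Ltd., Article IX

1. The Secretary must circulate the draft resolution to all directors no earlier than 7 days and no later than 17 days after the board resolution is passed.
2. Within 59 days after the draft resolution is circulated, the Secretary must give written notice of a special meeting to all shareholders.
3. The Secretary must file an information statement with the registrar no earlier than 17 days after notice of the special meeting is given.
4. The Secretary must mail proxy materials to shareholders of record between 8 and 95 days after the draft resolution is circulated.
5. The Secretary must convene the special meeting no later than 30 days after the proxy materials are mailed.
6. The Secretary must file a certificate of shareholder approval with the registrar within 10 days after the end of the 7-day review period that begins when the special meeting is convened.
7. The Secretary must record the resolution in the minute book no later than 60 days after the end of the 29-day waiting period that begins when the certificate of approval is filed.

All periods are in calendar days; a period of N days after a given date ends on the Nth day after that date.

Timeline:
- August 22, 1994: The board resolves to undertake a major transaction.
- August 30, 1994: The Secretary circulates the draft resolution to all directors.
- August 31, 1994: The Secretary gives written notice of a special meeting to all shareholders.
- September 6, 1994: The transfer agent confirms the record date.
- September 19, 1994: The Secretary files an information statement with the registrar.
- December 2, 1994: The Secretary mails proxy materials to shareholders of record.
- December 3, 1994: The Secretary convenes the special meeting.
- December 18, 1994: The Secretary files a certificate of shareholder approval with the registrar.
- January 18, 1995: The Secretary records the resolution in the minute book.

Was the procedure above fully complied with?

Yes

Step 1: the window is 7–17 days after August 22, 1994 (when the board resolution is passed), so August 29, 1994 through September 8, 1994; done August 30, 1994 — within the window.
Step 2: 59 days after August 30, 1994 (when the draft resolution is circulated) is October 28, 1994; August 31, 1994 is within that limit.
Step 3: the earliest permitted date is 17 days after August 31, 1994 (when notice of the special meeting is given), i.e. September 17, 1994; done September 19, 1994 — permitted.
Step 4: the window is 8–95 days after August 30, 1994 (when the draft resolution is circulated), so September 7, 1994 through December 3, 1994; December 2, 1994 falls inside that range.
Step 5: 30 days after December 2, 1994 (when the proxy materials are mailed) is January 1, 1995; December 3, 1994 is within that limit.
Step 6: 10 days after December 10, 1994 (end of the 7-day review period, which began when the special meeting is convened on December 3, 1994) is December 20, 1994; done December 18, 1994 — timely.
Step 7: 60 days after January 16, 1995 (end of the 29-day waiting period, which began when the certificate of approval is filed on December 18, 1994) is March 17, 1995; January 18, 1995 is within that limit.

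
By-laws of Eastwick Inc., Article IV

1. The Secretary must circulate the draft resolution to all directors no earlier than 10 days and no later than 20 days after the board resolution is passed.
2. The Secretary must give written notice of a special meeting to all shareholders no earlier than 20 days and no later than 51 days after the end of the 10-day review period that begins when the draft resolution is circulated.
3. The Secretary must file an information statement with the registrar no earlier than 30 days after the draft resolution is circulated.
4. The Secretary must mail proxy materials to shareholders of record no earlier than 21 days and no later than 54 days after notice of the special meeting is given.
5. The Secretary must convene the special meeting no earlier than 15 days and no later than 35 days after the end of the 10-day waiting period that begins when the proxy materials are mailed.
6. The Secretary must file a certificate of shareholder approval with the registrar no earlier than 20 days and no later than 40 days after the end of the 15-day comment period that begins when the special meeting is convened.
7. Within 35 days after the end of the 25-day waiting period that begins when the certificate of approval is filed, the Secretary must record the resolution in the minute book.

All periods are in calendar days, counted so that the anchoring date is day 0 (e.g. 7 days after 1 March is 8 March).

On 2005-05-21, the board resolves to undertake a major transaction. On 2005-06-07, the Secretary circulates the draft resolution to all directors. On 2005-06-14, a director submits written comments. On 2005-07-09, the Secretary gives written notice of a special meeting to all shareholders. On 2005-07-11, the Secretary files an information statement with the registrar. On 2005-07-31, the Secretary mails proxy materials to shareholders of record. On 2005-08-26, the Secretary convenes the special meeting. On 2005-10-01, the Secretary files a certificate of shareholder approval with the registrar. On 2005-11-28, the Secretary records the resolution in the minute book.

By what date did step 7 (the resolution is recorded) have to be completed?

The certificate of approval is filed on 2005-10-01; the 25-day waiting period therefore ends 2005-10-26, and step 7 runs from that date. 35 days after 2005-10-26 is 2005-11-30.

2005-11-30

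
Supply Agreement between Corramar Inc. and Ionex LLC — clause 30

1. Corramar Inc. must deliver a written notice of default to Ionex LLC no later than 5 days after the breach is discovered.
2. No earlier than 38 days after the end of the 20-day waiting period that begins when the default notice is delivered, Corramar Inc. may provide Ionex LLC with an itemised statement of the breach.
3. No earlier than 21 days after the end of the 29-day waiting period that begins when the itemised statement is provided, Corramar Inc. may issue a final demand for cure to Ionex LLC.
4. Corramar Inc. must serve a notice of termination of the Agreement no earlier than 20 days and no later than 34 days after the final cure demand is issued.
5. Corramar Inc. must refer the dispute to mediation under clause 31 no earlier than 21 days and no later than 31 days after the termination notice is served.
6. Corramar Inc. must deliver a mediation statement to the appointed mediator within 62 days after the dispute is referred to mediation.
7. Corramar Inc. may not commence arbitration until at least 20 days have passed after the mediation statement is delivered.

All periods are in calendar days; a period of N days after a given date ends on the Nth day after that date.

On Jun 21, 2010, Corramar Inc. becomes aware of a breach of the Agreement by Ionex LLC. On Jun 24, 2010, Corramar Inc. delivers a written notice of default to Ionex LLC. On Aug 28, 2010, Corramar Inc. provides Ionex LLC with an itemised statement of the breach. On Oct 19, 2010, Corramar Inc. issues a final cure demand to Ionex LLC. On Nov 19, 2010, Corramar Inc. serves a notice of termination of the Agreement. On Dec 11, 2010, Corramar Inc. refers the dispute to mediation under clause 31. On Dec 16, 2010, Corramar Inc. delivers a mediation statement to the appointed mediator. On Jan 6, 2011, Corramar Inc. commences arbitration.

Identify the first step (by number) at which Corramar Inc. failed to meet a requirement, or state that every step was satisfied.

None — every step was satisfied

(1) due by Jun 21, 2010 + 5 days = Jun 26, 2010; Jun 24, 2010 is within that limit.
(2) permitted from Jul 14, 2010 + 38 days = Aug 21, 2010 onward; done Aug 28, 2010, after the minimum wait.
(3) permitted from Sep 26, 2010 + 21 days = Oct 17, 2010 onward; Oct 19, 2010 is on or after that date.
(4) the permitted window runs from Oct 19, 2010 + 20 = Nov 8, 2010 to Oct 19, 2010 + 34 = Nov 22, 2010; done Nov 19, 2010, which is between those dates.
(5) the permitted window runs from Nov 19, 2010 + 21 = Dec 10, 2010 to Nov 19, 2010 + 31 = Dec 20, 2010; Dec 11, 2010 falls inside that range.
(6) due by Dec 11, 2010 + 62 days = Feb 11, 2011; done Dec 16, 2010 — timely.
(7) permitted from Dec 16, 2010 + 20 days = Jan 5, 2011 onward; Jan 6, 2011 is on or after that date.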